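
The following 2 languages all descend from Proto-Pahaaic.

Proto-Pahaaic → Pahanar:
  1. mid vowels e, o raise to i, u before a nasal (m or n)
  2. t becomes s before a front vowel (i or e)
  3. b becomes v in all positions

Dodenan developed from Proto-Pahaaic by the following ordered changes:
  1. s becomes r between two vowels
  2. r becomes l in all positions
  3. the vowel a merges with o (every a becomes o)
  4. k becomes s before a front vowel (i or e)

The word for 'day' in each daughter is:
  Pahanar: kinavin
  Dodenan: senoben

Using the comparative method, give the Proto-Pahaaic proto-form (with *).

*kenaben

Position 4: Pahanar has a, Dodenan has o. Pahanar preserves a here (none of its changes turn any other segment into a), so the proto-segment is *a.
Position 6: Pahanar has i, Dodenan has e. Dodenan preserves e here (none of its changes turn any other segment into e), so the proto-segment is *e.
This points to *kenaben. Verify forward in each daughter:
Pahanar: *kenaben > kinabin > kinavin  (by pre-nasal raising, unconditioned shift)
Dodenan: start from *kenaben.
  rule 1: no change — kenaben
  rule 2: no change — kenaben
  rule 3 (vowel merger): kenaben → kenoben
  rule 4 (palatalisation): kenoben → senoben
  ⇒ Dodenan senoben
Only *kenaben yields all of Pahanar kinavin, Dodenan senoben.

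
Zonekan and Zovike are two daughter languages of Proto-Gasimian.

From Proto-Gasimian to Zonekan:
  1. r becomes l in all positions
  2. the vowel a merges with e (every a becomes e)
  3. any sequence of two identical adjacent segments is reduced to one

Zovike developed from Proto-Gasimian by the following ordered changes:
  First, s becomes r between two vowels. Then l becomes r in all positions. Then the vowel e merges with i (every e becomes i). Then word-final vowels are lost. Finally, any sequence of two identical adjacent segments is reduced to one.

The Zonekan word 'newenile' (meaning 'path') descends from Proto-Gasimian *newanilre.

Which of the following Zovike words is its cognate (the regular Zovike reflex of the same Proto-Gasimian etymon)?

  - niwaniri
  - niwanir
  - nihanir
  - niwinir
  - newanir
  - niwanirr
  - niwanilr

niwanir

Zovike: start from *newanilre.
  rule 1: no change — newanilre
  rule 2 (unconditioned shift): newanilre → newanirre
  rule 3 (vowel merger): newanirre → niwanirri
  rule 4 (apocope): niwanirri → niwanirr
  rule 5 (degemination): niwanirr → niwanir
  ⇒ Zovike niwanir
The other candidates each miss or misapply at least one Zovike change.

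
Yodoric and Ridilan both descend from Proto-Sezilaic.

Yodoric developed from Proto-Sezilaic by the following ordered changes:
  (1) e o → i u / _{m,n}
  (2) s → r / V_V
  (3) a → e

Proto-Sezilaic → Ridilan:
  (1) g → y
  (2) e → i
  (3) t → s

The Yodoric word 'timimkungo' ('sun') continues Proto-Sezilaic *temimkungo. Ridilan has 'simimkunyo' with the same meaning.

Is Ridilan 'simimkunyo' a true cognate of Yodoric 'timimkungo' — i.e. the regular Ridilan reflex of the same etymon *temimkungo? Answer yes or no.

yes

Derive the expected Ridilan reflex of *temimkungo:
Ridilan: start from *temimkungo.
  rule 1 (unconditioned shift): temimkungo → temimkunyo
  rule 2 (vowel merger): temimkunyo → timimkunyo
  rule 3 (unconditioned shift): timimkunyo → simimkunyo
  ⇒ Ridilan simimkunyo
Ridilan 'simimkunyo' matches the regular reflex exactly, so the pair is cognate.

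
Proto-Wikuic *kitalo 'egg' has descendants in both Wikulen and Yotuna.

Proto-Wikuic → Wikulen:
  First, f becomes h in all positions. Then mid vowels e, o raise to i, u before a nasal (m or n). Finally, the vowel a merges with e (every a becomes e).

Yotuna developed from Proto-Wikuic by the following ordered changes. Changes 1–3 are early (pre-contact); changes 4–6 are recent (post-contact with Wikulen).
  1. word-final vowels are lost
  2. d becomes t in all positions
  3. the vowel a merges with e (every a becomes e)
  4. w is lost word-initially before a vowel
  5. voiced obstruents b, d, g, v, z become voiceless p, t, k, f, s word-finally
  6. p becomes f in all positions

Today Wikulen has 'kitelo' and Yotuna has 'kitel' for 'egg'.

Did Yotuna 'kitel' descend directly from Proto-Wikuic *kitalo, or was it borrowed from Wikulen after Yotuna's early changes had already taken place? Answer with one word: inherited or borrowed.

inherited

If inherited, *kitalo would pass through all of Yotuna's changes:
Yotuna: *kitalo
  kitalo → kital   [apocope]
  kital (rule 2 does not apply)
  kital → kitel   [vowel merger]
  kitel (rule 4 does not apply)
  kitel (rule 5 does not apply)
  kitel (rule 6 does not apply)
  giving Yotuna kitel.
If borrowed from Wikulen 'kitelo' after the early changes, it would undergo only the recent ones:
  rule 4 (glide loss): no change (kitelo)
  rule 5 (final devoicing): no change (kitelo)
  rule 6 (unconditioned shift): no change (kitelo)
  ⇒ as a loan: kitelo
Yotuna 'kitel' matches the inherited outcome exactly, so it is an inherited cognate, not a loan.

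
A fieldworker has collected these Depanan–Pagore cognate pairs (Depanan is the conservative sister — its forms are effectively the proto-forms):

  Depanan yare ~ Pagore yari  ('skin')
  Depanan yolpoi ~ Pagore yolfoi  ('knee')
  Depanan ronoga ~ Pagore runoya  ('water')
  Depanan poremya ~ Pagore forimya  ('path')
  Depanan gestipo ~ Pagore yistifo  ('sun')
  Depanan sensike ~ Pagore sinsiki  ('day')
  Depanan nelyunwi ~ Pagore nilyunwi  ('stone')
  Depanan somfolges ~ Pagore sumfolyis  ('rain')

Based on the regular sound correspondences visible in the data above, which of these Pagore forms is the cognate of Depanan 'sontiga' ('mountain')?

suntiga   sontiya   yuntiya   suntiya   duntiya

ronoga ~ runoya — Depanan o corresponds to Pagore u after a consonant, before a nasal.
ronoga ~ runoya — Depanan g corresponds to Pagore y between vowels (before a back vowel).
Applying these to Depanan 'sontiga':
  sontiga → suntiga   (o→u after a consonant, before a nasal)
  suntiga → suntiya   (g→y between vowels (before a back vowel))
So the Pagore cognate is 'suntiya'.

suntiya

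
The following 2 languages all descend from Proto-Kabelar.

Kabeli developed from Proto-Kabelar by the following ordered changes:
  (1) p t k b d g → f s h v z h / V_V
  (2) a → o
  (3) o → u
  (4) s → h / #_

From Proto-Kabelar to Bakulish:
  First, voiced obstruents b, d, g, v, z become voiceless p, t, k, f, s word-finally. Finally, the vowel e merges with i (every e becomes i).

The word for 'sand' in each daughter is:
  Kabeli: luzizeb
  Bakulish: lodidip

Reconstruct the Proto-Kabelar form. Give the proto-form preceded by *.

*lodideb

Position 7: Kabeli has b, Bakulish has p. Kabeli preserves b here (none of its changes turn any other segment into b), so the proto-segment is *b.
Position 2: Kabeli has u, Bakulish has o. Bakulish preserves o here (none of its changes turn any other segment into o), so the proto-segment is *o.
Position 5: Kabeli has z, Bakulish has d. Bakulish preserves d here (none of its changes turn any other segment into d), so the proto-segment is *d.
Continuing position by position gives *lodideb; check it forward:
Kabeli: *lodideb > lozizeb > luzizeb  (by intervocalic lenition, vowel merger)
Bakulish: *lodideb > lodidep > lodidip  (by final devoicing, vowel merger)
*lodideb is the unique common source.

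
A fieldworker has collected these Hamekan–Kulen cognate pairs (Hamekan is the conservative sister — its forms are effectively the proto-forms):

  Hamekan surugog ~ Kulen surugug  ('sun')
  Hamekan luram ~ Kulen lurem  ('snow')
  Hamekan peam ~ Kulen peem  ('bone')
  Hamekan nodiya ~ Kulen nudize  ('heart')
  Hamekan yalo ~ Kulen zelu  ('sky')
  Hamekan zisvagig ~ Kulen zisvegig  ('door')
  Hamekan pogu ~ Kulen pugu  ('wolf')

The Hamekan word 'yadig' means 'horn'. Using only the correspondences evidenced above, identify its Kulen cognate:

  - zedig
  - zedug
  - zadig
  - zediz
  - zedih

yalo ~ zelu — Hamekan y corresponds to Kulen z word-initially before a back vowel.
yalo ~ zelu, zisvagig ~ zisvegig — Hamekan a corresponds to Kulen e after a consonant, before a consonant other than r, m, n, p, b, f, v.
Applying these to Hamekan 'yadig':
  yadig → zadig   (y→z word-initially before a back vowel)
  zadig → zedig   (a→e after a consonant, before a consonant other than r, m, n, p, b, f, v)
So the Kulen cognate is 'zedig'.

zedig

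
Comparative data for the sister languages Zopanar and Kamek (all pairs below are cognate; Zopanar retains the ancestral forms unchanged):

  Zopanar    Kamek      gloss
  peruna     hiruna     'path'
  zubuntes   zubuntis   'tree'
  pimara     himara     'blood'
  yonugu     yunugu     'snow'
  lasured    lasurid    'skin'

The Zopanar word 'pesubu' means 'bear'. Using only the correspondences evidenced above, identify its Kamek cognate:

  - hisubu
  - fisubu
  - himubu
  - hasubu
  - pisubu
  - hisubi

hisubu

peruna ~ hiruna — Zopanar p corresponds to Kamek h word-initially before a front vowel.
zubuntes ~ zubuntis, lasured ~ lasurid — Zopanar e corresponds to Kamek i after a consonant, before a consonant other than r, m, n, p, b, f, v.
Applying these to Zopanar 'pesubu':
  pesubu → hesubu   (p→h word-initially before a front vowel)
  hesubu → hisubu   (e→i after a consonant, before a consonant other than r, m, n, p, b, f, v)
So the Kamek cognate is 'hisubu'.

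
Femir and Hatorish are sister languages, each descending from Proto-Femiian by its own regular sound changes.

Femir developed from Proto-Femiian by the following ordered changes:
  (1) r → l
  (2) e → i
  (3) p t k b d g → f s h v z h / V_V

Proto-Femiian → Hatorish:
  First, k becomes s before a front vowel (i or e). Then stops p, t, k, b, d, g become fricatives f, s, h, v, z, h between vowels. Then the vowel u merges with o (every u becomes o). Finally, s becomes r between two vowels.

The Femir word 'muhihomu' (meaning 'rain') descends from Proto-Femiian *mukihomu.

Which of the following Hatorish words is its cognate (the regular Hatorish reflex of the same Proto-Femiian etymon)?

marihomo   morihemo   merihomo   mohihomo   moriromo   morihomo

Hatorish: *mukihomu
  mukihomu → musihomu   [palatalisation]
  musihomu (rule 2 does not apply)
  musihomu → mosihomo   [vowel merger]
  mosihomo → morihomo   [rhotacism]
  giving Hatorish morihomo.
Among the options, 'morihomo' alone shows every Hatorish change applied in order.

morihomo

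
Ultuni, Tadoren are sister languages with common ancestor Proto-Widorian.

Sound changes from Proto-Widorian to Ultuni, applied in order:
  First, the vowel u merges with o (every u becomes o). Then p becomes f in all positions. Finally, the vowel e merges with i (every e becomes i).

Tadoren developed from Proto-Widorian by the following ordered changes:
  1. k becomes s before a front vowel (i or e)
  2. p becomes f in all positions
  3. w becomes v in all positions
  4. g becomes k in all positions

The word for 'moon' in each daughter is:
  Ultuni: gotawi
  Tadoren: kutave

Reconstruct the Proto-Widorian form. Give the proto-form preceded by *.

Position 1: Ultuni has g, Tadoren has k. Ultuni preserves g here (none of its changes turn any other segment into g), so the proto-segment is *g.
Position 5: Ultuni has w, Tadoren has v. Ultuni preserves w here (none of its changes turn any other segment into w), so the proto-segment is *w.
Position 6: Ultuni has i, Tadoren has e. Tadoren preserves e here (none of its changes turn any other segment into e), so the proto-segment is *e.
This points to *gutawe. Verify forward in each daughter:
Ultuni: *gutawe
  gutawe → gotawe   [vowel merger]
  gotawe (rule 2 does not apply)
  gotawe → gotawi   [vowel merger]
  giving Ultuni gotawi.
Tadoren: *gutawe > gutave > kutave  (by unconditioned shift, unconditioned shift)
Only *gutawe yields all of Ultuni gotawi, Tadoren kutave.

*gutawe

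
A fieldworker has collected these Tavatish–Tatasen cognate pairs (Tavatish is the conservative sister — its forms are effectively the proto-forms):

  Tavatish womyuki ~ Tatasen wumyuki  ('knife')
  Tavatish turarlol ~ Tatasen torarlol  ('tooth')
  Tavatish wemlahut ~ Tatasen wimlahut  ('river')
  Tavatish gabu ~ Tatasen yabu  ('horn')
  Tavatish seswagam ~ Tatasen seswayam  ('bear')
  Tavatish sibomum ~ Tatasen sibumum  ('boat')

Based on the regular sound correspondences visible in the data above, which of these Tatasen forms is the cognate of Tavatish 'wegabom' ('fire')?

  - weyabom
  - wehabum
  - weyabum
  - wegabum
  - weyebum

weyabum

seswagam ~ seswayam — Tavatish g corresponds to Tatasen y between vowels (before a back vowel).
womyuki ~ wumyuki, sibomum ~ sibumum — Tavatish o corresponds to Tatasen u after a consonant, before a nasal.
Applying these to Tavatish 'wegabom':
  wegabom → weyabom   (g→y between vowels (before a back vowel))
  weyabom → weyabum   (o→u after a consonant, before a nasal)
So the Tatasen cognate is 'weyabum'.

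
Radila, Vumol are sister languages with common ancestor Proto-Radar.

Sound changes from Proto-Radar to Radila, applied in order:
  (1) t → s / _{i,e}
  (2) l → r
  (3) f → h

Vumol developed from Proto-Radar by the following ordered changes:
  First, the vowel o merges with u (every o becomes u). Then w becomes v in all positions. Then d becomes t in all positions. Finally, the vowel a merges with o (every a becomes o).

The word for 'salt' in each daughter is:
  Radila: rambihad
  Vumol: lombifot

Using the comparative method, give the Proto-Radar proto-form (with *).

*lambifad

Position 7: Radila has a, Vumol has o. Radila preserves a here (none of its changes turn any other segment into a), so the proto-segment is *a.
Position 6: Radila has h, Vumol has f. Vumol preserves f here (none of its changes turn any other segment into f), so the proto-segment is *f.
Position 2: Radila has a, Vumol has o. Radila preserves a here (none of its changes turn any other segment into a), so the proto-segment is *a.
Verify the candidate proto-form against each daughter:
Radila: *lambifad > rambifad > rambihad  (by unconditioned shift, unconditioned shift)
Vumol: *lambifad > lambifat > lombifot  (by unconditioned shift, vowel merger)
No other proto-form is consistent with every reflex, so the reconstruction is *lambifad.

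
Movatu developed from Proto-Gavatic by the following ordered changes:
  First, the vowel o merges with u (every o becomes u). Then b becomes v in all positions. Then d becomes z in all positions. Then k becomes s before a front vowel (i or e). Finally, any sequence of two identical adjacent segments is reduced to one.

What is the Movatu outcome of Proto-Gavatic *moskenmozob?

Movatu: start from *moskenmozob.
  rule 1 (vowel merger): moskenmozob → muskenmuzub
  rule 2 (unconditioned shift): muskenmuzub → muskenmuzuv
  rule 3: no change — muskenmuzuv
  rule 4 (palatalisation): muskenmuzuv → mussenmuzuv
  rule 5 (degemination): mussenmuzuv → musenmuzuv
  ⇒ Movatu musenmuzuv

musenmuzuv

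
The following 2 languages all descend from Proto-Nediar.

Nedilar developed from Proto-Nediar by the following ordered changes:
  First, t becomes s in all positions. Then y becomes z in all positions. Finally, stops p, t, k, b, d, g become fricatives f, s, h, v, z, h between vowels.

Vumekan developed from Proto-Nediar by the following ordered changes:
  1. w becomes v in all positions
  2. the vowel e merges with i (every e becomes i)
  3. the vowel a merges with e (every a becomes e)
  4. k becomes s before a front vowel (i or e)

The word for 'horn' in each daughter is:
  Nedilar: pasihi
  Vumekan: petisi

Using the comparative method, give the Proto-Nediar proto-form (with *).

Position 3: Nedilar has s, Vumekan has t. Vumekan preserves t here (none of its changes turn any other segment into t), so the proto-segment is *t.
Position 2: Nedilar has a, Vumekan has e. Nedilar preserves a here (none of its changes turn any other segment into a), so the proto-segment is *a.
Position 5: Nedilar has h, Vumekan has s. Taking the neighbouring segments as reconstructed: Nedilar h could go back to *k or *g or *h; Vumekan s could go back to *k or *s — the one source consistent with every daughter is *k.
Continuing position by position gives *patiki; check it forward:
Nedilar: start from *patiki.
  rule 1 (unconditioned shift): patiki → pasiki
  rule 2: no change — pasiki
  rule 3 (intervocalic lenition): pasiki → pasihi
  ⇒ Nedilar pasihi
Vumekan: start from *patiki.
  rule 1: no change — patiki
  rule 2: no change — patiki
  rule 3 (vowel merger): patiki → petiki
  rule 4 (palatalisation): petiki → petisi
  ⇒ Vumekan petisi
Only *patiki yields all of Nedilar pasihi, Vumekan petisi.

*patiki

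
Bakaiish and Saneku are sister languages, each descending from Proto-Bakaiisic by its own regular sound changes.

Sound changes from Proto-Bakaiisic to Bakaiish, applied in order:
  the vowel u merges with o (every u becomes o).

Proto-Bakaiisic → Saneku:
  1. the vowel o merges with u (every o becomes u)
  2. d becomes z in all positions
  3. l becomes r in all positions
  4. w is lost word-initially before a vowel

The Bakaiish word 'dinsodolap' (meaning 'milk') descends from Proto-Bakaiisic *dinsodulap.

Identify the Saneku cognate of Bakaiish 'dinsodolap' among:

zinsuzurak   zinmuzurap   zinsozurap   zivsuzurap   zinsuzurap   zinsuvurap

zinsuzurap

Saneku: *dinsodulap
  dinsodulap → dinsudulap   [vowel merger]
  dinsudulap → zinsuzulap   [unconditioned shift]
  zinsuzulap → zinsuzurap   [unconditioned shift]
  zinsuzurap (rule 4 does not apply)
  giving Saneku zinsuzurap.
Among the options, 'zinsuzurap' alone shows every Saneku change applied in order.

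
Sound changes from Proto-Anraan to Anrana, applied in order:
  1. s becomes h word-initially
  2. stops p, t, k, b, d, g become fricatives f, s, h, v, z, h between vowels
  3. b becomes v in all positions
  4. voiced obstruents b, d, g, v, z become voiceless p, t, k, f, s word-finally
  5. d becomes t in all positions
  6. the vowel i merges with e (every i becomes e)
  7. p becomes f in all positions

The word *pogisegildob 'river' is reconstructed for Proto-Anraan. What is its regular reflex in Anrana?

Anrana: *pogisegildob
  pogisegildob (rule 1 does not apply)
  pogisegildob → pohisehildob   [intervocalic lenition]
  pohisehildob → pohisehildov   [unconditioned shift]
  pohisehildov → pohisehildof   [final devoicing]
  pohisehildof → pohisehiltof   [unconditioned shift]
  pohisehiltof → poheseheltof   [vowel merger]
  poheseheltof → foheseheltof   [unconditioned shift]
  giving Anrana foheseheltof.

foheseheltof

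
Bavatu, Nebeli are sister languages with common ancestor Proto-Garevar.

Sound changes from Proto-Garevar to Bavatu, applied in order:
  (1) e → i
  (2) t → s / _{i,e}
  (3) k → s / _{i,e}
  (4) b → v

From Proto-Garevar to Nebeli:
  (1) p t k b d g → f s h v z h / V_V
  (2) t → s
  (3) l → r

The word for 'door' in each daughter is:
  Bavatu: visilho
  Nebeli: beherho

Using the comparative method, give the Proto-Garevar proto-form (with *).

*bekelho

Position 4: Bavatu has i, Nebeli has e. Nebeli preserves e here (none of its changes turn any other segment into e), so the proto-segment is *e.
Position 1: Bavatu has v, Nebeli has b. Nebeli preserves b here (none of its changes turn any other segment into b), so the proto-segment is *b.
Position 5: Bavatu has l, Nebeli has r. Bavatu preserves l here (none of its changes turn any other segment into l), so the proto-segment is *l.
This points to *bekelho. Verify forward in each daughter:
Bavatu: *bekelho > bikilho > bisilho > visilho  (by vowel merger, palatalisation, unconditioned shift)
Nebeli: *bekelho > behelho > beherho  (by intervocalic lenition, unconditioned shift)
Only *bekelho yields all of Bavatu visilho, Nebeli beherho.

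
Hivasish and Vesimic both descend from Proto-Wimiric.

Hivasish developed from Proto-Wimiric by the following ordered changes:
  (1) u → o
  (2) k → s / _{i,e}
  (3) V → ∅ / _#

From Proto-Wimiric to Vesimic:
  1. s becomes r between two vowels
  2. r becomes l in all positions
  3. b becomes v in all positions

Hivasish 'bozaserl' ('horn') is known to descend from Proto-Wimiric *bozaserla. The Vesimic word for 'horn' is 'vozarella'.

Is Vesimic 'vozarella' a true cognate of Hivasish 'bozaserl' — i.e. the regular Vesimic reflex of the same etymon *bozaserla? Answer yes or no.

no

Derive the expected Vesimic reflex of *bozaserla:
Vesimic: *bozaserla > bozarerla > bozalella > vozalella  (by rhotacism, unconditioned shift, unconditioned shift)
The regular Vesimic reflex would be 'vozalella', but the attested form is 'vozarella'. The correspondence is irregular, so they are not cognates (the Vesimic form has a different source).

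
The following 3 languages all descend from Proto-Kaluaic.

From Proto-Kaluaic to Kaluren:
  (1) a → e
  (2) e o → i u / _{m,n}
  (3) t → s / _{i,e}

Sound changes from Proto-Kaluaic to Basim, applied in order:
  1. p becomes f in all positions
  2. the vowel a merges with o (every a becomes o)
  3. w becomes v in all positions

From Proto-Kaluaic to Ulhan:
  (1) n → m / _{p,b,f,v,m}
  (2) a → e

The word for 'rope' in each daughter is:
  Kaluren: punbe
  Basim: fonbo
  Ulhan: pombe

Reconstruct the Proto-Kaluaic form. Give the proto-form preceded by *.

Position 1: Kaluren has p, Basim has f, Ulhan has p. Kaluren preserves p here (none of its changes turn any other segment into p), so the proto-segment is *p.
Position 3: Kaluren has n, Basim has n, Ulhan has m. Kaluren preserves n here (none of its changes turn any other segment into n), so the proto-segment is *n.
Continuing position by position gives *ponba; check it forward:
Kaluren: *ponba > ponbe > punbe  (by vowel merger, pre-nasal raising)
Basim: *ponba
  ponba → fonba   [unconditioned shift]
  fonba → fonbo   [vowel merger]
  fonbo (rule 3 does not apply)
  giving Basim fonbo.
Ulhan: *ponba > pomba > pombe  (by nasal place assimilation, vowel merger)
No other proto-form is consistent with every reflex, so the reconstruction is *ponba.

*ponba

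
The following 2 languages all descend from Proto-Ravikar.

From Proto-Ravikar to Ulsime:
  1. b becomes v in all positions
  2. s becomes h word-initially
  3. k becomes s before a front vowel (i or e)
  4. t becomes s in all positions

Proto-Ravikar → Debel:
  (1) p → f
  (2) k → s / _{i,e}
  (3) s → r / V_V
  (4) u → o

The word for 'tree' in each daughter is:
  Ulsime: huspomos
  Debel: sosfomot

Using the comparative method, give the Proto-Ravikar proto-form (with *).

Position 8: Ulsime has s, Debel has t. Debel preserves t here (none of its changes turn any other segment into t), so the proto-segment is *t.
Position 2: Ulsime has u, Debel has o. Ulsime preserves u here (none of its changes turn any other segment into u), so the proto-segment is *u.
Position 4: Ulsime has p, Debel has f. Ulsime preserves p here (none of its changes turn any other segment into p), so the proto-segment is *p.
This points to *suspomot. Verify forward in each daughter:
Ulsime: *suspomot > huspomot > huspomos  (by debuccalisation, unconditioned shift)
Debel: *suspomot
  suspomot → susfomot   [unconditioned shift]
  susfomot (rule 2 does not apply)
  susfomot (rule 3 does not apply)
  susfomot → sosfomot   [vowel merger]
  giving Debel sosfomot.
*suspomot is the unique common source.

*suspomot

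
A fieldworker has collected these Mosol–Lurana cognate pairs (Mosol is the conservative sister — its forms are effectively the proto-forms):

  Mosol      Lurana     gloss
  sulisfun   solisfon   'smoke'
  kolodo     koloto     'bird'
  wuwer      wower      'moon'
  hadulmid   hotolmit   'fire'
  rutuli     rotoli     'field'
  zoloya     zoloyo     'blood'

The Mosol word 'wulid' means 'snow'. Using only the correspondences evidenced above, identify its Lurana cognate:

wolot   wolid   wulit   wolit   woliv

wolit

sulisfun ~ solisfon, wuwer ~ wower — Mosol u corresponds to Lurana o after a consonant, before a consonant other than r, m, n, p, b, f, v.
hadulmid ~ hotolmit — Mosol d corresponds to Lurana t word-finally.
Applying these to Mosol 'wulid':
  wulid → wolid   (u→o after a consonant, before a consonant other than r, m, n, p, b, f, v)
  wolid → wolit   (d→t word-finally)
So the Lurana cognate is 'wolit'.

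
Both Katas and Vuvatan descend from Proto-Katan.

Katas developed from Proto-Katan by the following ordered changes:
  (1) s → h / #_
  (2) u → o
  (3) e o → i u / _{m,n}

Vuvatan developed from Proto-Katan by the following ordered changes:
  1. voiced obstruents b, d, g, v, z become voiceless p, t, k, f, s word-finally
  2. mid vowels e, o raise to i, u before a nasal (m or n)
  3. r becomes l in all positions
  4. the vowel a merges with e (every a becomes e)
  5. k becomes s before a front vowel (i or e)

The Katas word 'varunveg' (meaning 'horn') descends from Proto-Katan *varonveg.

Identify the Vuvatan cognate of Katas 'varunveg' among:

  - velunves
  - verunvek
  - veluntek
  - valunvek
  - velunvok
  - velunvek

Vuvatan: *varonveg
  varonveg → varonvek   [final devoicing]
  varonvek → varunvek   [pre-nasal raising]
  varunvek → valunvek   [unconditioned shift]
  valunvek → velunvek   [vowel merger]
  velunvek (rule 5 does not apply)
  giving Vuvatan velunvek.
Among the options, 'velunvek' alone shows every Vuvatan change applied in order.

velunvek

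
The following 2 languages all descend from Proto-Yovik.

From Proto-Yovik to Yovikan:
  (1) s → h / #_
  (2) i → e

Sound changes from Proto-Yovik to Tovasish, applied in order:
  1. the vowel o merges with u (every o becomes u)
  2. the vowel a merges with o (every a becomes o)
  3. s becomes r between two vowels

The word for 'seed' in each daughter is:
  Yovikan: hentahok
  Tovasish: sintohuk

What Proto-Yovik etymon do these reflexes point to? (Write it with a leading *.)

Position 1: Yovikan has h, Tovasish has s. Tovasish preserves s here (none of its changes turn any other segment into s), so the proto-segment is *s.
Position 2: Yovikan has e, Tovasish has i. Tovasish preserves i here (none of its changes turn any other segment into i), so the proto-segment is *i.
Verify the candidate proto-form against each daughter:
Yovikan: start from *sintahok.
  rule 1 (debuccalisation): sintahok → hintahok
  rule 2 (vowel merger): hintahok → hentahok
  ⇒ Yovikan hentahok
Tovasish: *sintahok
  sintahok → sintahuk   [vowel merger]
  sintahuk → sintohuk   [vowel merger]
  sintohuk (rule 3 does not apply)
  giving Tovasish sintohuk.
*sintahok is the unique common source.

*sintahok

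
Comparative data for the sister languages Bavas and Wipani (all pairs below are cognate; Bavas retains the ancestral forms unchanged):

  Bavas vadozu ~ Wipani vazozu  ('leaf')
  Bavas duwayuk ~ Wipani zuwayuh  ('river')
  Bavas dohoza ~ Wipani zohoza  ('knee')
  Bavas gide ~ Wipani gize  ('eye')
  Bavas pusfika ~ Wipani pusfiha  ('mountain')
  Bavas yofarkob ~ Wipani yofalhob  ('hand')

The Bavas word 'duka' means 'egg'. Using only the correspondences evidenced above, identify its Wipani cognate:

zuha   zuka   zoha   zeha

duwayuk ~ zuwayuh — Bavas d corresponds to Wipani z word-initially before a back vowel.
pusfika ~ pusfiha — Bavas k corresponds to Wipani h between vowels (before a back vowel).
Applying these to Bavas 'duka':
  duka → zuka   (d→z word-initially before a back vowel)
  zuka → zuha   (k→h between vowels (before a back vowel))
So the Wipani cognate is 'zuha'.

zuha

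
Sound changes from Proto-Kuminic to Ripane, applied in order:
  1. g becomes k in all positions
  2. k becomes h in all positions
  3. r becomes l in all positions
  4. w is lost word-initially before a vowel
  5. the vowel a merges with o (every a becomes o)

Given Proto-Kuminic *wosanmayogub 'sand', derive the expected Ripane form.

Ripane: *wosanmayogub > wosanmayokub > wosanmayohub > osanmayohub > osonmoyohub  (by unconditioned shift, unconditioned shift, glide loss, vowel merger)

osonmoyohub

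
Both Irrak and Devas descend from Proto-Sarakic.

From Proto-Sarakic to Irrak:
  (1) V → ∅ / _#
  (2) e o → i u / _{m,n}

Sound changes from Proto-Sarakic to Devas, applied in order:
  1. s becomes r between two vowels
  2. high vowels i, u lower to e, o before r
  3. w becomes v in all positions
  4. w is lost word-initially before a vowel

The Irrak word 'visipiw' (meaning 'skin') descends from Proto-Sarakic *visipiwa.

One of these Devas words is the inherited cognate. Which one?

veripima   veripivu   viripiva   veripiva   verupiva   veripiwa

Devas: start from *visipiwa.
  rule 1 (rhotacism): visipiwa → viripiwa
  rule 2 (pre-rhotic lowering): viripiwa → veripiwa
  rule 3 (unconditioned shift): veripiwa → veripiva
  rule 4: no change — veripiva
  ⇒ Devas veripiva
The other candidates each miss or misapply at least one Devas change.

veripiva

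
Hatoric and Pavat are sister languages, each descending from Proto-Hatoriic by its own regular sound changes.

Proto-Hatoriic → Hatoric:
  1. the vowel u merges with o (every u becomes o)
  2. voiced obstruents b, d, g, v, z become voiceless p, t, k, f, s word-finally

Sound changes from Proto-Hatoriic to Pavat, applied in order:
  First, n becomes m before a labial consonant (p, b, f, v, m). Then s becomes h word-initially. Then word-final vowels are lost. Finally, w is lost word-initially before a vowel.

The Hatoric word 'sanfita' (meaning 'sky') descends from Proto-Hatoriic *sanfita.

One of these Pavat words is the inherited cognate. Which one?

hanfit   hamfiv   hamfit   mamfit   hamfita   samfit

Pavat: *sanfita
  sanfita → samfita   [nasal place assimilation]
  samfita → hamfita   [debuccalisation]
  hamfita → hamfit   [apocope]
  hamfit (rule 4 does not apply)
  giving Pavat hamfit.
The other candidates each miss or misapply at least one Pavat change.

hamfit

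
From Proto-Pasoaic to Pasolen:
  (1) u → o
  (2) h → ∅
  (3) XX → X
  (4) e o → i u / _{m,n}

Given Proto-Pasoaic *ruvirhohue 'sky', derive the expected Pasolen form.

Pasolen: *ruvirhohue
  ruvirhohue → rovirhohoe   [vowel merger]
  rovirhohoe → rovirooe   [h-loss]
  rovirooe → roviroe   [degemination]
  roviroe (rule 4 does not apply)
  giving Pasolen roviroe.

roviroe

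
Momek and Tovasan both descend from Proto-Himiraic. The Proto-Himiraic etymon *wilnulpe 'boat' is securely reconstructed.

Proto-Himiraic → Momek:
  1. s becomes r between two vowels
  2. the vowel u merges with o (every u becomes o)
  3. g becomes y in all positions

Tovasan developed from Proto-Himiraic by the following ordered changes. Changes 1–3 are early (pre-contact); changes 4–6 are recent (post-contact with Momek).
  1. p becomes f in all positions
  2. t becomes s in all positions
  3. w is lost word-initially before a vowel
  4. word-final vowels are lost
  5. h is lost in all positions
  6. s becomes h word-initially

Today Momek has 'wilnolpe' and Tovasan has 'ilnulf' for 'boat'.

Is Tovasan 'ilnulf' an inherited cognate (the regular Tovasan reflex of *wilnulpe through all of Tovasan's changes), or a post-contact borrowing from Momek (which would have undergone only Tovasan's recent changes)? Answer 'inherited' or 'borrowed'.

If inherited, *wilnulpe would pass through all of Tovasan's changes:
Tovasan: *wilnulpe > wilnulfe > ilnulfe > ilnulf  (by unconditioned shift, glide loss, apocope)
If borrowed from Momek 'wilnolpe' after the early changes, it would undergo only the recent ones:
  rule 4 (apocope): wilnolpe → wilnolp
  rule 5 (h-loss): no change (wilnolp)
  rule 6 (debuccalisation): no change (wilnolp)
  ⇒ as a loan: wilnolp
Tovasan 'ilnulf' matches the inherited outcome exactly, so it is an inherited cognate, not a loan.

inherited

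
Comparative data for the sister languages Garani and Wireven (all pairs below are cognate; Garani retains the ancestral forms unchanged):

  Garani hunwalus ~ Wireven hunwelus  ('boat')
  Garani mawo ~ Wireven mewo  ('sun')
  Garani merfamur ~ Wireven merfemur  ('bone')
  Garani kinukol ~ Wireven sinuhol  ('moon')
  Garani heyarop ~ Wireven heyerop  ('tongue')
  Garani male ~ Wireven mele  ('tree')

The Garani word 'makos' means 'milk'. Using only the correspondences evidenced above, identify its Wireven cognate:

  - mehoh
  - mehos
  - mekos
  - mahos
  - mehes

hunwalus ~ hunwelus, mawo ~ mewo — Garani a corresponds to Wireven e after a consonant, before a consonant other than r, m, n, p, b, f, v.
kinukol ~ sinuhol — Garani k corresponds to Wireven h between vowels (before a back vowel).
Applying these to Garani 'makos':
  makos → mekos   (a→e after a consonant, before a consonant other than r, m, n, p, b, f, v)
  mekos → mehos   (k→h between vowels (before a back vowel))
So the Wireven cognate is 'mehos'.

mehos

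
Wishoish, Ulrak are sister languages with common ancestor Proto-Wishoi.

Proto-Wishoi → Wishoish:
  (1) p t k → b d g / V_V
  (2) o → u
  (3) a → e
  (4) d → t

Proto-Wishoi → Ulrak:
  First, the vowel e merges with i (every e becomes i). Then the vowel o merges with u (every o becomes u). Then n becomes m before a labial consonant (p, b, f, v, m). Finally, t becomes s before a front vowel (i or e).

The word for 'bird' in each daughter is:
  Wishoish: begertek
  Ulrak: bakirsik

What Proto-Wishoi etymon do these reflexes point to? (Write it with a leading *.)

*bakertek

Position 7: Wishoish has e, Ulrak has i. Taking the neighbouring segments as reconstructed: Wishoish e could go back to *a or *e; Ulrak i could go back to *e or *i — the one source consistent with every daughter is *e.
Position 6: Wishoish has t, Ulrak has s. Taking the neighbouring segments as reconstructed: Wishoish t could go back to *t or *d; Ulrak s could go back to *t or *s — the one source consistent with every daughter is *t.
Position 4: Wishoish has e, Ulrak has i. Taking the neighbouring segments as reconstructed: Wishoish e could go back to *a or *e; Ulrak i could go back to *e or *i — the one source consistent with every daughter is *e.
Continuing position by position gives *bakertek; check it forward:
Wishoish: *bakertek > bagertek > begertek  (by intervocalic voicing, vowel merger)
Ulrak: start from *bakertek.
  rule 1 (vowel merger): bakertek → bakirtik
  rule 2: no change — bakirtik
  rule 3: no change — bakirtik
  rule 4 (palatalisation): bakirtik → bakirsik
  ⇒ Ulrak bakirsik
*bakertek is the unique common source.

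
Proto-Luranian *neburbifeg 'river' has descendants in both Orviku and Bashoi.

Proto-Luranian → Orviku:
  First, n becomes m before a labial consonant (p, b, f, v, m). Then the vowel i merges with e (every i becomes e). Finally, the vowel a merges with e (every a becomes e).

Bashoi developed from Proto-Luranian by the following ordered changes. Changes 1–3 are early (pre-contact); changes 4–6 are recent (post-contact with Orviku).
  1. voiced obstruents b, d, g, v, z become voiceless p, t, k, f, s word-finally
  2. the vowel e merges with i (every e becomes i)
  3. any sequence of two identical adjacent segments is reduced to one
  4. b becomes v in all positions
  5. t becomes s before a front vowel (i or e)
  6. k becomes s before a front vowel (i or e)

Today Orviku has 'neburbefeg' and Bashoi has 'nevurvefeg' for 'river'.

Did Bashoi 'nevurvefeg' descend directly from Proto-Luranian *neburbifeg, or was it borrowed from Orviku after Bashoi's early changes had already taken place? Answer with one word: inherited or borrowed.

If inherited, *neburbifeg would pass through all of Bashoi's changes:
Bashoi: start from *neburbifeg.
  rule 1 (final devoicing): neburbifeg → neburbifek
  rule 2 (vowel merger): neburbifek → niburbifik
  rule 3: no change — niburbifik
  rule 4 (unconditioned shift): niburbifik → nivurvifik
  rule 5: no change — nivurvifik
  rule 6: no change — nivurvifik
  ⇒ Bashoi nivurvifik
If borrowed from Orviku 'neburbefeg' after the early changes, it would undergo only the recent ones:
  rule 4 (unconditioned shift): neburbefeg → nevurvefeg
  rule 5 (palatalisation): no change (nevurvefeg)
  rule 6 (palatalisation): no change (nevurvefeg)
  ⇒ as a loan: nevurvefeg
Bashoi 'nevurvefeg' matches the loan outcome 'nevurvefeg', not the inherited 'nivurvifik' — it skipped the early Bashoi changes, so it was borrowed from Orviku.

borrowed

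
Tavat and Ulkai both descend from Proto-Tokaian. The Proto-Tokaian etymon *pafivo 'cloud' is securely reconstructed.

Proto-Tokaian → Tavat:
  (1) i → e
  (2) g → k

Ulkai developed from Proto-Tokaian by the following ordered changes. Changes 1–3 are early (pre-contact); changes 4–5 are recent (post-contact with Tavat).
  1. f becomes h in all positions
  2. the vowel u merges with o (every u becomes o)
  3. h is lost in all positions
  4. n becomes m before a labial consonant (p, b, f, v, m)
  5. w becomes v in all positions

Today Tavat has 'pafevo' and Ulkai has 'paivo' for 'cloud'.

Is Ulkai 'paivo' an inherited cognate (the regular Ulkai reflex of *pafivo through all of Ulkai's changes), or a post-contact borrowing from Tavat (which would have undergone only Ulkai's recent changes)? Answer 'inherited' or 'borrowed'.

inherited

If inherited, *pafivo would pass through all of Ulkai's changes:
Ulkai: start from *pafivo.
  rule 1 (unconditioned shift): pafivo → pahivo
  rule 2: no change — pahivo
  rule 3 (h-loss): pahivo → paivo
  rule 4: no change — paivo
  rule 5: no change — paivo
  ⇒ Ulkai paivo
If borrowed from Tavat 'pafevo' after the early changes, it would undergo only the recent ones:
  rule 4 (nasal place assimilation): no change (pafevo)
  rule 5 (unconditioned shift): no change (pafevo)
  ⇒ as a loan: pafevo
Ulkai 'paivo' matches the inherited outcome exactly, so it is an inherited cognate, not a loan.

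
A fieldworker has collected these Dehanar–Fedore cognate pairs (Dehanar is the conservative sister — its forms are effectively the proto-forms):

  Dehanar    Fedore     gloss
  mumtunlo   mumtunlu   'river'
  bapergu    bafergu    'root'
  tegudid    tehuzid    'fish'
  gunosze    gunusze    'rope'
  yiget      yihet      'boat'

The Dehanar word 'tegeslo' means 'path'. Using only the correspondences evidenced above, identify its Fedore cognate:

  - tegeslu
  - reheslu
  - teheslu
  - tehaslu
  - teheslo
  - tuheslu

yiget ~ yihet — Dehanar g corresponds to Fedore h between vowels (before a front vowel).
mumtunlo ~ mumtunlu — Dehanar o corresponds to Fedore u word-finally.
Applying these to Dehanar 'tegeslo':
  tegeslo → teheslo   (g→h between vowels (before a front vowel))
  teheslo → teheslu   (o→u word-finally)
So the Fedore cognate is 'teheslu'.

teheslu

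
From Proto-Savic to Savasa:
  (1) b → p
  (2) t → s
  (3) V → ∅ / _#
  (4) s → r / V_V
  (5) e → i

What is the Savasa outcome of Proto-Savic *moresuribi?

Savasa: *moresuribi
  moresuribi → moresuripi   [unconditioned shift]
  moresuripi (rule 2 does not apply)
  moresuripi → moresurip   [apocope]
  moresurip → morerurip   [rhotacism]
  morerurip → morirurip   [vowel merger]
  giving Savasa morirurip.

morirurip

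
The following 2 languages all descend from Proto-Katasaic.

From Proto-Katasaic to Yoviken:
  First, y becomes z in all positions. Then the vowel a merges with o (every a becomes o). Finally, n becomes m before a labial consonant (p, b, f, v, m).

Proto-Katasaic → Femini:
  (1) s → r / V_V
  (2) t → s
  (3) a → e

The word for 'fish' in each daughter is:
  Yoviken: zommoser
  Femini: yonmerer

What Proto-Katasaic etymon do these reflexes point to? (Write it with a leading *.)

*yonmaser

Position 3: Yoviken has m, Femini has n. Femini preserves n here (none of its changes turn any other segment into n), so the proto-segment is *n.
Position 5: Yoviken has o, Femini has e. Taking the neighbouring segments as reconstructed: Yoviken o could go back to *a or *o; Femini e could go back to *a or *e — the one source consistent with every daughter is *a.
Continuing position by position gives *yonmaser; check it forward:
Yoviken: *yonmaser
  yonmaser → zonmaser   [unconditioned shift]
  zonmaser → zonmoser   [vowel merger]
  zonmoser → zommoser   [nasal place assimilation]
  giving Yoviken zommoser.
Femini: *yonmaser > yonmarer > yonmerer  (by rhotacism, vowel merger)
No other proto-form is consistent with every reflex, so the reconstruction is *yonmaser.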